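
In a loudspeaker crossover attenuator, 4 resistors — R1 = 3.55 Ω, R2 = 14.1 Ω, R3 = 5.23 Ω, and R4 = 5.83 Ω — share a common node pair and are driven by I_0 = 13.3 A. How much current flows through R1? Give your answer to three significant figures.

I ≈ 5.24 A

Conductances: ΣG = 1/3.55 + 1/14.1 + 1/5.23 + 1/5.83 = 0.7153 (1/Ω).
R1 takes the fraction G_k/ΣG = 0.2817/0.7153 = 0.3938, so I = 13.3 × 0.3938 = 5.237 A.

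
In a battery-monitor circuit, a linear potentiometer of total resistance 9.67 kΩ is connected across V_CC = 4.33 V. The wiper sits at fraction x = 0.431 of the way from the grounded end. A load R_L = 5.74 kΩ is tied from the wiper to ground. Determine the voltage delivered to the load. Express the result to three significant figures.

Split the track: R_lower = x·R_p = 4.168 kΩ, R_upper = (1−x)·R_p = 5.502 kΩ.
Lower segment in parallel with the load: 4.168 ‖ 5.74 = 2.415 kΩ.
Then V_out = V_CC · 2.415/(5.502 + 2.415) = 1.321 V.
(Unloaded: V_out = x·V_CC = 1.87 V.)

V_out ≈ 1.32 V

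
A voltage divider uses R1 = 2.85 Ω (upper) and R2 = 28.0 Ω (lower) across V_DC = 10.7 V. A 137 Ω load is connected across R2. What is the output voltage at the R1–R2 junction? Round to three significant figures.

V_out ≈ 9.53 V

The load sits in parallel with R2, giving an effective lower resistance R2' = R2·R_L/(R2+R_L) = 23.25 Ω.
Voltage divider with the loaded lower leg: V_out = 10.7 × 23.25/(2.85 + 23.25) = 10.7 × 0.8908 = 9.532 V.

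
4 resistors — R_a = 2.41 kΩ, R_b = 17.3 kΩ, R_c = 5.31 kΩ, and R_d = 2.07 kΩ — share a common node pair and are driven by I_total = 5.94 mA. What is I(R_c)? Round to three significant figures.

ΣG = 1/2.41 + 1/17.3 + 1/5.31 + 1/2.07 = 1.144.
Current divider: I(R_c) = I_total · G_k/ΣG = 5.94 × (0.1883/1.144) = 5.94 × 0.1646 = 0.9777 mA.

I ≈ 0.978 mA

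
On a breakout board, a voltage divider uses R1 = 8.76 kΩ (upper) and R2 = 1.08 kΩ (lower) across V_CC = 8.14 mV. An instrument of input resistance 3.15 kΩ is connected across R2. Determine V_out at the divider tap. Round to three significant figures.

V_out ≈ 0.684 mV

R2 ‖ R_L = (1.08 × 3.15)/(1.08 + 3.15) = 0.8043 kΩ.
Then V_out = V_CC · R2'/(R1 + R2') = 8.14 × 0.8043/9.564 = 0.6845 mV.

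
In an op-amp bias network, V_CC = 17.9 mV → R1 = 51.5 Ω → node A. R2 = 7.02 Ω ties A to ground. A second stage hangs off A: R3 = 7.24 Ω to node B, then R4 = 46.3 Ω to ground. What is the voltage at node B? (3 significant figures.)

Looking into the second stage from A: R3 + R4 = 53.54 Ω appears in parallel with R2.
Effective lower resistance at A: R2 ‖ 53.54 = 6.206 Ω.
So V_A = 17.9 × 0.1075 = 1.925 mV.
Then the unloaded second divider: V_B = V_A × R4/(R3+R4) = 1.925 × 0.8648 = 1.665 mV.

V_B ≈ 1.66 mV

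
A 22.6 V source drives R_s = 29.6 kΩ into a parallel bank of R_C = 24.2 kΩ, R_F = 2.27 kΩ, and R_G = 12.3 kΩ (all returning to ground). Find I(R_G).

Equivalent of the parallel group: R_p = 1.776 kΩ.
Node voltage V_A = V_DC · R_p/(R_s + R_p) = 22.6 × 0.05660 = 1.279 V.
I(R_G) = V_A / R_G = 1.279/12.3 = 0.1040 mA.

I ≈ 0.104 mA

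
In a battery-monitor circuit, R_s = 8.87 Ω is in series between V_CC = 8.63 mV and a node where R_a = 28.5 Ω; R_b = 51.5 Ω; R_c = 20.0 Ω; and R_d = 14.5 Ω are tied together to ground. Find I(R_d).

I ≈ 0.234 mA

Equivalent of the parallel group: R_p = 5.765 Ω.
V_A by voltage divider: V_A = 8.63 × 5.765/(8.87 + 5.765) = 3.399 mV.
I(R_d) = V_A / R_d = 3.399/14.5 = 0.2344 mA.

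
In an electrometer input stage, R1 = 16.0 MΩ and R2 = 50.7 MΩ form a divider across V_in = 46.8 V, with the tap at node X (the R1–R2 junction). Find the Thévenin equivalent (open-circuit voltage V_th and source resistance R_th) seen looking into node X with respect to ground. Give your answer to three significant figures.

V_th ≈ 35.6 V, R_th ≈ 12.2 MΩ

V_th is the unloaded tap voltage: V_in · R2/(R1+R2) = 46.8 × 0.7601 = 35.57 V.
Zeroing V_in shorts the top of R1 to ground, so R_th = R1 ‖ R2 = 12.16 MΩ.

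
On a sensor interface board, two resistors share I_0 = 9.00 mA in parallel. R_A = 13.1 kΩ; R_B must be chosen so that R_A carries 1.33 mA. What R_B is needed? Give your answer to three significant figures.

R_B ≈ 2.27 kΩ

In a two-way split, I_A/I_0 = R_B/(R_A + R_B).
With f = 0.1478, R_B = R_A · f/(1−f) = 13.1 × 0.1734 = 2.272 kΩ.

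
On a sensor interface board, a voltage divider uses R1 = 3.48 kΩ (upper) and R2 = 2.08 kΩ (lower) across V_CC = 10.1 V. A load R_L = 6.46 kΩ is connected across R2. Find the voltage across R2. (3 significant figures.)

R2 ‖ R_L = (2.08 × 6.46)/(2.08 + 6.46) = 1.573 kΩ.
Then V_out = V_CC · R2'/(R1 + R2') = 10.1 × 1.573/5.053 = 3.145 V.

V_out ≈ 3.14 V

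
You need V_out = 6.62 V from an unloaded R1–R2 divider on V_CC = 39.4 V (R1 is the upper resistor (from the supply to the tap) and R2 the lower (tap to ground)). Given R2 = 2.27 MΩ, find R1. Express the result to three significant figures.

R1 ≈ 11.2 MΩ

Required fraction k = V_out/V_CC = 0.1680.
So R1 = R2 · (V_CC/V_out − 1) = 2.27 × (39.4/6.62 − 1) = 2.27 × 4.952 = 11.24 MΩ.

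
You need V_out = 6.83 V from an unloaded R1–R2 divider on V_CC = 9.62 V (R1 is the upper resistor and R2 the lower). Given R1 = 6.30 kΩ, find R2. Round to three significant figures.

R2 ≈ 15.4 kΩ

Required fraction k = V_out/V_CC = 0.7100.
Rearranging, R2 = R1·k/(1−k) = 6.30 × 2.448 = 15.42 kΩ.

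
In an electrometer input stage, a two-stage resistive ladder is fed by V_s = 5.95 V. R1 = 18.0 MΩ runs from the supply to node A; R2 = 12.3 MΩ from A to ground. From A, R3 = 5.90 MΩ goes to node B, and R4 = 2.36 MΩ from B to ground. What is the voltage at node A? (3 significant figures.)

Looking into the second stage from A: R3 + R4 = 8.260 MΩ appears in parallel with R2.
Effective lower resistance at A: R2 ‖ 8.260 = 4.942 MΩ.
V_A = 5.95 × 4.942/(18.0 + 4.942) = 1.282 V.

V_A ≈ 1.28 V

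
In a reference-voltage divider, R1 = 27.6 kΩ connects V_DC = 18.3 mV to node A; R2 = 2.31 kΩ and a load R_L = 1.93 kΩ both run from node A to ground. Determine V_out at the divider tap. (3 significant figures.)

V_out ≈ 0.672 mV

First combine the lower leg with the load: R2 ‖ R_L = 1.051 kΩ.
Voltage divider with the loaded lower leg: V_out = 18.3 × 1.051/(27.6 + 1.051) = 18.3 × 0.03670 = 0.6716 mV.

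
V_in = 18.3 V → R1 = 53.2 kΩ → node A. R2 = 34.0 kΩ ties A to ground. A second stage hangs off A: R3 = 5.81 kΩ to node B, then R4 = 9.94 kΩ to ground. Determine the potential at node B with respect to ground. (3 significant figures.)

V_B ≈ 1.94 V

Node A sees R2 in parallel with the series input of stage 2, R3 + R4 = 15.75 kΩ.
Effective lower resistance at A: R2 ‖ 15.75 = 10.76 kΩ.
First divider: V_A = V_in · 10.76/(53.2 + 10.76) = 3.080 V.
Then the unloaded second divider: V_B = V_A × R4/(R3+R4) = 3.080 × 0.6311 = 1.944 V.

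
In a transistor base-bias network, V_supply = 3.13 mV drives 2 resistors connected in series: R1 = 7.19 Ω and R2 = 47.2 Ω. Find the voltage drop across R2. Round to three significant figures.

V ≈ 2.72 mV

ΣR = 7.19 + 47.2 = 54.39 Ω.
Voltage divider: V = V_supply · (47.20 / 54.39) = 3.13 × 0.8678 = 2.716 mV.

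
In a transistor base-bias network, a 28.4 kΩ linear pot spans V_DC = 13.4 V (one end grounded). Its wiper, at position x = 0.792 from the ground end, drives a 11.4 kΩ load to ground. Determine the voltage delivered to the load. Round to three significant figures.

Split the track: R_lower = x·R_p = 22.49 kΩ, R_upper = (1−x)·R_p = 5.907 kΩ.
(x·R_p) ‖ R_L = 7.566 kΩ.
Loaded-divider output: V_out = 13.4 × 0.5615 = 7.525 V.

V_out ≈ 7.52 V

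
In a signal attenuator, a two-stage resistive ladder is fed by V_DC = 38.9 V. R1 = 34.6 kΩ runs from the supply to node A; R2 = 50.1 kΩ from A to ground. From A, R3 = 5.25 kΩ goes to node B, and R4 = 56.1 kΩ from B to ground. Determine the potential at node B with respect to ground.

V_B ≈ 15.8 V

The second stage (R3 + R4 = 61.35 kΩ) loads node A in parallel with R2.
R2 ‖ (R3+R4) = 27.58 kΩ.
V_A = 38.9 × 27.58/(34.6 + 27.58) = 17.25 V.
Stage 2 is unloaded, so V_B = V_A · R4/(R3+R4) = 17.25 × 56.1/61.35 = 15.78 V.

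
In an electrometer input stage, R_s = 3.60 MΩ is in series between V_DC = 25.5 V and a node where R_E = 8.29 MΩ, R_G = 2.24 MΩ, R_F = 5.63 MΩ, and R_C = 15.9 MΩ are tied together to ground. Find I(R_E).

I ≈ 0.787 µA

Equivalent of the parallel group: R_p = 1.238 MΩ.
V_A = 25.5 × 1.238/4.838 = 6.526 V.
Branch current I = V_A/R_E = 6.526/8.29 = 0.7873 µA.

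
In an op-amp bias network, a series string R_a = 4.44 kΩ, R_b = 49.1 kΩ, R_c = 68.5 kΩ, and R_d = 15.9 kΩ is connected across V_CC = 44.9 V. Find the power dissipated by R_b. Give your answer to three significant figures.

The common current is I = 44.9/137.9 = 0.3255 mA.
V(R_b) = I·R = 15.98 V; P = V·I = 15.98 × 0.3255 = 5.202 mW.

P ≈ 5.20 mW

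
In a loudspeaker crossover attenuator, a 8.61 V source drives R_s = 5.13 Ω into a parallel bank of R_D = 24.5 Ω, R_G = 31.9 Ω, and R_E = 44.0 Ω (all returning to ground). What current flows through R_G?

Combine the parallel branches: R_p = (1/24.5 + 1/31.9 + 1/44.0)⁻¹ = 10.54 Ω.
V_A by voltage divider: V_A = 8.61 × 10.54/(5.13 + 10.54) = 5.791 V.
Branch current I = V_A/R_G = 5.791/31.9 = 0.1815 A.

I ≈ 0.182 A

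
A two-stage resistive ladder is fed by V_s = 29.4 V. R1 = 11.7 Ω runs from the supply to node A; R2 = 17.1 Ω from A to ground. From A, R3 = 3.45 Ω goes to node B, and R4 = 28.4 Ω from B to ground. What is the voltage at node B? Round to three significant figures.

Looking into the second stage from A: R3 + R4 = 31.85 Ω appears in parallel with R2.
Effective lower resistance at A: R2 ‖ 31.85 = 11.13 Ω.
So V_A = 29.4 × 0.4874 = 14.33 V.
Stage 2 is unloaded, so V_B = V_A · R4/(R3+R4) = 14.33 × 28.4/31.85 = 12.78 V.

V_B ≈ 12.8 V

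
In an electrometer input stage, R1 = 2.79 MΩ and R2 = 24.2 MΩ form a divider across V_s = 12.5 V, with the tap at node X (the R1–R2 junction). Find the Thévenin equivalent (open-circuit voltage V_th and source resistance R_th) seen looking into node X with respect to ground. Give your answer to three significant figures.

V_th ≈ 11.2 V, R_th ≈ 2.50 MΩ

V_th is the unloaded tap voltage: V_s · R2/(R1+R2) = 12.5 × 0.8966 = 11.21 V.
Zeroing V_s shorts the top of R1 to ground, so R_th = R1 ‖ R2 = 2.502 MΩ.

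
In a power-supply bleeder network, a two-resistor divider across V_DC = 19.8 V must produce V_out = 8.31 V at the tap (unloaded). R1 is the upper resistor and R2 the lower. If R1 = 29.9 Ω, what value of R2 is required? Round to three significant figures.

R2 ≈ 21.6 Ω

The divider ratio is R2/(R1+R2) = 8.31/19.8 = 0.4197.
Rearranging, R2 = R1·k/(1−k) = 29.9 × 0.7232 = 21.62 Ω.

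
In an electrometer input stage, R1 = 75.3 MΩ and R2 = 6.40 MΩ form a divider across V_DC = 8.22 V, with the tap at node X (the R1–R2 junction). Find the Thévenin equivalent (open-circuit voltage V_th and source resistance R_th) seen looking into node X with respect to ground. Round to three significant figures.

Open-circuit (no load on X): V_th = V_DC · R2/(R1 + R2) = 8.22 × 6.40/(75.30 + 6.40) = 0.6439 V.
Zeroing V_DC shorts the top of R1 to ground, so R_th = R1 ‖ R2 = 5.899 MΩ.

V_th ≈ 0.644 V, R_th ≈ 5.90 MΩ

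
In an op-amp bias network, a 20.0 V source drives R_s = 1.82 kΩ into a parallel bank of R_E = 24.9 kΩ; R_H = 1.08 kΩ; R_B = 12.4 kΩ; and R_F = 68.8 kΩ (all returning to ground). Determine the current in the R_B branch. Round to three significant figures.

I ≈ 0.550 mA

Equivalent of the parallel group: R_p = 0.9423 kΩ.
Node voltage V_A = V_supply · R_p/(R_s + R_p) = 20.0 × 0.3411 = 6.822 V.
I(R_B) = V_A / R_B = 6.822/12.4 = 0.5502 mA.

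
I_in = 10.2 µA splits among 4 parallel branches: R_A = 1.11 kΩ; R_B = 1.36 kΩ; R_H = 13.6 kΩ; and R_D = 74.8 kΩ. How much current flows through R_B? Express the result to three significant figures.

I ≈ 4.35 µA

Conductances: ΣG = 1/1.11 + 1/1.36 + 1/13.6 + 1/74.8 = 1.723 (1/kΩ).
By the current-divider rule, I = I_in · G_k/ΣG = 10.2 × 0.4267 = 4.353 µA.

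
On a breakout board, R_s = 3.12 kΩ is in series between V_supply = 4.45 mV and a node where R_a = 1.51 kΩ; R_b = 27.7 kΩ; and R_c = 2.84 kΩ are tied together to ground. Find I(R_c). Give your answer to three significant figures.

I ≈ 0.366 µA

Combine the parallel branches: R_p = (1/1.51 + 1/27.7 + 1/2.84)⁻¹ = 0.9520 kΩ.
Node voltage V_A = V_supply · R_p/(R_s + R_p) = 4.45 × 0.2338 = 1.040 mV.
Branch current I = V_A/R_c = 1.040/2.84 = 0.3663 µA.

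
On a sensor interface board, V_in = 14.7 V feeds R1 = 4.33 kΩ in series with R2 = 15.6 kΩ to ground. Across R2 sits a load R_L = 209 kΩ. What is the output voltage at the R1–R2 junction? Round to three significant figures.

V_out ≈ 11.3 V

R2 ‖ R_L = (15.6 × 209)/(15.6 + 209) = 14.52 kΩ.
Now apply the divider: V_out = 14.7 × 0.7702 = 11.32 V.
(Unloaded it would be 11.5 V; the load pulls it down.)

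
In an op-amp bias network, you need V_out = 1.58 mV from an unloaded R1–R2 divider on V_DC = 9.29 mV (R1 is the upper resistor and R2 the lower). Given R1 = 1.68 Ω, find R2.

The divider ratio is R2/(R1+R2) = 1.58/9.29 = 0.1701.
So R2 = R1 · V_out/(V_DC − V_out) = 1.68 × 1.58/(9.29 − 1.58) = 1.68 × 0.2049 = 0.3443 Ω.

R2 ≈ 0.344 Ω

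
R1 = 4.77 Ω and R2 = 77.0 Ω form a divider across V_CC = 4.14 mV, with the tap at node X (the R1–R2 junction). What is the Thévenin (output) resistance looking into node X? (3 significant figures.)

Zeroing V_CC shorts the top of R1 to ground, so R_th = R1 ‖ R2 = 4.492 Ω.

R_th ≈ 4.49 Ω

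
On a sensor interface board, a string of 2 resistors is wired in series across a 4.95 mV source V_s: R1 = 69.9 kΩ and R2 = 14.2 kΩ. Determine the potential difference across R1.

Series total: ΣR = 69.9 + 14.2 = 84.10 kΩ.
Voltage divider: V = V_s · (69.90 / 84.10) = 4.95 × 0.8312 = 4.114 mV.

V ≈ 4.11 mV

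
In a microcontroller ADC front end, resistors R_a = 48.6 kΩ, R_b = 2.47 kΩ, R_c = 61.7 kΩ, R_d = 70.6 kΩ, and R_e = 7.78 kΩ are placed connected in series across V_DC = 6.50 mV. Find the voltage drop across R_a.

V ≈ 1.65 mV

Total series resistance ΣR = 48.6 + 2.47 + 61.7 + 70.6 + 7.78 = 191.2 kΩ.
V = V_DC · R/ΣR = 6.50 × 0.2543 = 1.653 mV.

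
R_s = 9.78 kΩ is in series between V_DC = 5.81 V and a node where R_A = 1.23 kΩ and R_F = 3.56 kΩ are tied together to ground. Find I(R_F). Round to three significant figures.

I ≈ 0.140 mA

Combine the parallel branches: R_p = (1/1.23 + 1/3.56)⁻¹ = 0.9142 kΩ.
Node voltage V_A = V_DC · R_p/(R_s + R_p) = 5.81 × 0.08548 = 0.4966 V.
Branch current I = V_A/R_F = 0.4966/3.56 = 0.1395 mA.
(Equivalently: I_total = 0.5433 mA, then current-divider fraction G_k/ΣG = 0.2568.)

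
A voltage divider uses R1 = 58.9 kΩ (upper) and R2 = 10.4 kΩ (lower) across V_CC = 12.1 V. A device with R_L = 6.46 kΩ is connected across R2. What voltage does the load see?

First combine the lower leg with the load: R2 ‖ R_L = 3.985 kΩ.
Now apply the divider: V_out = 12.1 × 0.06337 = 0.7667 V.
(Unloaded it would be 1.82 V; the load pulls it down.)

V_out ≈ 0.767 V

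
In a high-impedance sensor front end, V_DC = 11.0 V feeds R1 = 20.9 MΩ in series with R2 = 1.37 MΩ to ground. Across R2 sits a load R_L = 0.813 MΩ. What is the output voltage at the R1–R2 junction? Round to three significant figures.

V_out ≈ 0.262 V

The load sits in parallel with R2, giving an effective lower resistance R2' = R2·R_L/(R2+R_L) = 0.5102 MΩ.
Voltage divider with the loaded lower leg: V_out = 11.0 × 0.5102/(20.9 + 0.5102) = 11.0 × 0.02383 = 0.2621 V.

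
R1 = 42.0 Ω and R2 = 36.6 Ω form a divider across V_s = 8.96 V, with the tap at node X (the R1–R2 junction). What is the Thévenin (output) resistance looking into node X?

With V_s suppressed (replaced by a short), R_th = R1 ‖ R2 = (42.00 × 36.6)/(42.00 + 36.6) = 19.56 Ω.

R_th ≈ 19.6 Ω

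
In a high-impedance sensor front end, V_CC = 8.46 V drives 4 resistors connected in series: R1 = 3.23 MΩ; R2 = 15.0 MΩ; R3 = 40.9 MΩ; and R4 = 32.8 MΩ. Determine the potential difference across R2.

V ≈ 1.38 V

ΣR = 3.23 + 15.0 + 40.9 + 32.8 = 91.93 MΩ.
Voltage divider: V = V_CC · (15.00 / 91.93) = 8.46 × 0.1632 = 1.380 V.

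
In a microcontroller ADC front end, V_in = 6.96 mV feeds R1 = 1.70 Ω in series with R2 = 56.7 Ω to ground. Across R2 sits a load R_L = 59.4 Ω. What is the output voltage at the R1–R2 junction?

V_out ≈ 6.57 mV

R2 ‖ R_L = (56.7 × 59.4)/(56.7 + 59.4) = 29.01 Ω.
Voltage divider with the loaded lower leg: V_out = 6.96 × 29.01/(1.70 + 29.01) = 6.96 × 0.9446 = 6.575 mV.
(Unloaded it would be 6.76 mV; the load pulls it down.)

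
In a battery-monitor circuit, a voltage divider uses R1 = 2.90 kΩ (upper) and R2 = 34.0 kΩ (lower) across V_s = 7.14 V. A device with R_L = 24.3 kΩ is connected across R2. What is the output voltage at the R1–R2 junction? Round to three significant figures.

V_out ≈ 5.93 V

R2 ‖ R_L = (34.0 × 24.3)/(34.0 + 24.3) = 14.17 kΩ.
Now apply the divider: V_out = 7.14 × 0.8301 = 5.927 V.
(Unloaded it would be 6.58 V; the load pulls it down.)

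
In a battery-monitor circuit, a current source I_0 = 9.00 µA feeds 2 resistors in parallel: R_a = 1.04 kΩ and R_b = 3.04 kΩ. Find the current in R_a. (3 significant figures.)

Two-branch current divider: I_k = I_0 · R_other/(R_1 + R_2).
I(R_a) = 9.00 × 3.04/(1.04 + 3.04) = 9.00 × 0.7451 = 6.706 µA.

I ≈ 6.71 µA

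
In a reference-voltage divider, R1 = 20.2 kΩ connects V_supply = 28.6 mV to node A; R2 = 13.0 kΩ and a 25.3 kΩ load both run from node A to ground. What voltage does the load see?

V_out ≈ 8.53 mV

The load sits in parallel with R2, giving an effective lower resistance R2' = R2·R_L/(R2+R_L) = 8.587 kΩ.
Now apply the divider: V_out = 28.6 × 0.2983 = 8.532 mV.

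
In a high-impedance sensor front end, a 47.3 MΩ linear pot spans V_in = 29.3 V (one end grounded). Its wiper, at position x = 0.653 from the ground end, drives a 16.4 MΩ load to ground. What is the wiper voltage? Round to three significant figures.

The pot divides into 16.41 MΩ above the wiper and 30.89 MΩ below.
R_L loads the lower segment: effective lower R = 10.71 MΩ.
Then V_out = V_in · 10.71/(16.41 + 10.71) = 11.57 V.
(Unloaded: V_out = x·V_in = 19.1 V.)

V_out ≈ 11.6 V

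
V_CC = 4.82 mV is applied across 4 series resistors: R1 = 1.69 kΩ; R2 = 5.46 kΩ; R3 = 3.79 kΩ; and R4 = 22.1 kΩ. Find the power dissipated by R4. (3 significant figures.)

P ≈ 0.470 nW

ΣR = 33.04 kΩ → I = 4.82/33.04 = 0.1459 µA.
P = I²R = 0.02128 × 22.1 = 0.4703 nW.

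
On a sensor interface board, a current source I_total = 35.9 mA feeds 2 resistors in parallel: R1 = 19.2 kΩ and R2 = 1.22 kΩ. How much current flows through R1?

I ≈ 2.14 mA

For two parallel branches, I_k = I_total · (other R)/(sum of R).
So I = 35.9 × 1.22/20.42 = 2.145 mA.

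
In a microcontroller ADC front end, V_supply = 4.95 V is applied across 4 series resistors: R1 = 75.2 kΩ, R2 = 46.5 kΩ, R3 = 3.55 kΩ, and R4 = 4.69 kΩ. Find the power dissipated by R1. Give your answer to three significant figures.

The common current is I = 4.95/129.9 = 0.03809 mA.
P = I²R = 0.001451 × 75.2 = 0.1091 mW.

P ≈ 0.109 mW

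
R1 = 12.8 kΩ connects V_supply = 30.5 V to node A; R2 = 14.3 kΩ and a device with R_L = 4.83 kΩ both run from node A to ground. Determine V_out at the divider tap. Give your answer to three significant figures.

V_out ≈ 6.71 V

R2 ‖ R_L = (14.3 × 4.83)/(14.3 + 4.83) = 3.611 kΩ.
Then V_out = V_supply · R2'/(R1 + R2') = 30.5 × 3.611/16.41 = 6.710 V.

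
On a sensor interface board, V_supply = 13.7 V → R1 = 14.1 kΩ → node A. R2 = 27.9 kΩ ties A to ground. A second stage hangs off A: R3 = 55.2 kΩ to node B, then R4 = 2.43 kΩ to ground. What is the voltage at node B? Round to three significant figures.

V_B ≈ 0.330 V

Looking into the second stage from A: R3 + R4 = 57.63 kΩ appears in parallel with R2.
R2 ‖ (R3+R4) = 18.80 kΩ.
First divider: V_A = V_supply · 18.80/(14.1 + 18.80) = 7.828 V.
Then the unloaded second divider: V_B = V_A × R4/(R3+R4) = 7.828 × 0.04217 = 0.3301 V.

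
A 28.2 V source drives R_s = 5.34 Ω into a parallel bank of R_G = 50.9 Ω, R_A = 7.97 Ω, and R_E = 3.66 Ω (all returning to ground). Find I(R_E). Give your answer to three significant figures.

Parallel bank: R_p = 1/(1/50.9 + 1/7.97 + 1/3.66) = 2.390 Ω.
Node voltage V_A = V_CC · R_p/(R_s + R_p) = 28.2 × 0.3092 = 8.720 V.
Branch current I = V_A/R_E = 8.720/3.66 = 2.383 A.
(Equivalently: I_total = 3.648 A, then current-divider fraction G_k/ΣG = 0.6531.)

I ≈ 2.38 A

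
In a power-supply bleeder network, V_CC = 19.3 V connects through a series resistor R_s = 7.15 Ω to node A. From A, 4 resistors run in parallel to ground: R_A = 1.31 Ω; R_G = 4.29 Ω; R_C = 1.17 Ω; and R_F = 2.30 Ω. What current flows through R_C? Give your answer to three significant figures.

I ≈ 0.951 A

Combine the parallel branches: R_p = (1/1.31 + 1/4.29 + 1/1.17 + 1/2.30)⁻¹ = 0.4375 Ω.
V_A by voltage divider: V_A = 19.3 × 0.4375/(7.15 + 0.4375) = 1.113 V.
Branch current I = V_A/R_C = 1.113/1.17 = 0.9511 A.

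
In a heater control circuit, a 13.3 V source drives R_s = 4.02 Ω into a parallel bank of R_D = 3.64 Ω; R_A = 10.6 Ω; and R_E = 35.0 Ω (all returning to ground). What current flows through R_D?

I ≈ 1.41 A

Parallel bank: R_p = 1/(1/3.64 + 1/10.6 + 1/35.0) = 2.515 Ω.
Node voltage V_A = V_in · R_p/(R_s + R_p) = 13.3 × 0.3848 = 5.118 V.
Branch current I = V_A/R_D = 5.118/3.64 = 1.406 A.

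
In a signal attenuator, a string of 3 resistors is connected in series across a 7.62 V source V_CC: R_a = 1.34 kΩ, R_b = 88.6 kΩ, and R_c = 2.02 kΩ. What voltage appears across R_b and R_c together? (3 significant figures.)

V ≈ 7.51 V

Series total: ΣR = 1.34 + 88.6 + 2.02 = 91.96 kΩ.
R_{R_b..R_c} = 88.6 + 2.02 = 90.62 kΩ.
By the voltage-divider rule, V = 7.62 × 90.62/91.96 = 7.509 V.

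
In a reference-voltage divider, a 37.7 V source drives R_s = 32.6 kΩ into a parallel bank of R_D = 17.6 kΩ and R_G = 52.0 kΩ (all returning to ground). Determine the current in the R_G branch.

Combine the parallel branches: R_p = (1/17.6 + 1/52.0)⁻¹ = 13.15 kΩ.
Node voltage V_A = V_in · R_p/(R_s + R_p) = 37.7 × 0.2874 = 10.84 V.
Branch current I = V_A/R_G = 10.84/52.0 = 0.2084 mA.

I ≈ 0.208 mA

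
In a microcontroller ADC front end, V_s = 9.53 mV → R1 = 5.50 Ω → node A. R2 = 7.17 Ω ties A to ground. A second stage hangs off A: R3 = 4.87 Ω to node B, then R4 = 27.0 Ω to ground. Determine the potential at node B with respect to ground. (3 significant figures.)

Node A sees R2 in parallel with the series input of stage 2, R3 + R4 = 31.87 Ω.
R2 ‖ (R3+R4) = 5.853 Ω.
So V_A = 9.53 × 0.5156 = 4.913 mV.
Then the unloaded second divider: V_B = V_A × R4/(R3+R4) = 4.913 × 0.8472 = 4.162 mV.

V_B ≈ 4.16 mV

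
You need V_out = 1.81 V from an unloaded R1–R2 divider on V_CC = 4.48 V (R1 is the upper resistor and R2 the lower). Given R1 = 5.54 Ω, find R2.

R2 ≈ 3.76 Ω

Required fraction k = V_out/V_CC = 0.4040.
Rearranging, R2 = R1·k/(1−k) = 5.54 × 0.6779 = 3.756 Ω.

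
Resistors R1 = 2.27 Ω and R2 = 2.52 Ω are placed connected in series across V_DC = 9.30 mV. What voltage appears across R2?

V ≈ 4.89 mV

Series total: ΣR = 2.27 + 2.52 = 4.790 Ω.
By the voltage-divider rule, V = 9.30 × 2.520/4.790 = 4.893 mV.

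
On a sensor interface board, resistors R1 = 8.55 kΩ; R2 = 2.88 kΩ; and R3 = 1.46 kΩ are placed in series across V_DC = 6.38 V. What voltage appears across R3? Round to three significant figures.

V ≈ 0.723 V

Total series resistance ΣR = 8.55 + 2.88 + 1.46 = 12.89 kΩ.
By the voltage-divider rule, V = 6.38 × 1.460/12.89 = 0.7226 V.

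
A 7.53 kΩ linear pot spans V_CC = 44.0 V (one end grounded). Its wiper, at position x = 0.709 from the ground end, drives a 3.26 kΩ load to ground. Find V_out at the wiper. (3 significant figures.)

V_out ≈ 21.1 V

Lower segment x·R_p = 5.339 kΩ; upper segment (1−x)·R_p = 2.191 kΩ.
Lower segment in parallel with the load: 5.339 ‖ 3.26 = 2.024 kΩ.
V_out = 44.0 × 2.024/(2.191 + 2.024) = 21.13 V.
(Unloaded: V_out = x·V_CC = 31.2 V.)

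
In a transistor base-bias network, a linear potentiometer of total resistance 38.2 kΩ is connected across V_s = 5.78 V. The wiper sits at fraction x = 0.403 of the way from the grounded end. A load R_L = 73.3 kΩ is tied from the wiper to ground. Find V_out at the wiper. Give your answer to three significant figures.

V_out ≈ 2.07 V

Lower segment x·R_p = 15.39 kΩ; upper segment (1−x)·R_p = 22.81 kΩ.
R_L loads the lower segment: effective lower R = 12.72 kΩ.
V_out = 5.78 × 12.72/(22.81 + 12.72) = 2.070 V.
(Unloaded: V_out = x·V_s = 2.33 V.)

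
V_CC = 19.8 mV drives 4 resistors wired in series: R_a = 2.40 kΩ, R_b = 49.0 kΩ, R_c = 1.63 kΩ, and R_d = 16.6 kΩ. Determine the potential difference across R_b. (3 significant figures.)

Series total: ΣR = 2.40 + 49.0 + 1.63 + 16.6 = 69.63 kΩ.
V = V_CC · R/ΣR = 19.8 × 0.7037 = 13.93 mV.

V ≈ 13.9 mV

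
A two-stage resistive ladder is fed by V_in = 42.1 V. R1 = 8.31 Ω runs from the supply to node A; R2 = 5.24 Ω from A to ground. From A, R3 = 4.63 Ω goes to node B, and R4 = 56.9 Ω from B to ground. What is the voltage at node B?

V_B ≈ 14.3 V

Looking into the second stage from A: R3 + R4 = 61.53 Ω appears in parallel with R2.
R2 ‖ (R3+R4) = 4.829 Ω.
First divider: V_A = V_in · 4.829/(8.31 + 4.829) = 15.47 V.
Then the unloaded second divider: V_B = V_A × R4/(R3+R4) = 15.47 × 0.9248 = 14.31 V.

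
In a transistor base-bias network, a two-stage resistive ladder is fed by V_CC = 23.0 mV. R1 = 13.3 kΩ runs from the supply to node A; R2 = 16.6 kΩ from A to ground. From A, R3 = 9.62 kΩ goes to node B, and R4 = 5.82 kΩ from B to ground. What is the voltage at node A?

The second stage (R3 + R4 = 15.44 kΩ) loads node A in parallel with R2.
Effective lower resistance at A: R2 ‖ 15.44 = 8.000 kΩ.
So V_A = 23.0 × 0.3756 = 8.638 mV.

V_A ≈ 8.64 mV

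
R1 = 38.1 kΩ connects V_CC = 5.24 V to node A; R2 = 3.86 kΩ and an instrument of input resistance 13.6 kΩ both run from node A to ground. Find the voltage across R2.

The load sits in parallel with R2, giving an effective lower resistance R2' = R2·R_L/(R2+R_L) = 3.007 kΩ.
Now apply the divider: V_out = 5.24 × 0.07314 = 0.3833 V.
(Unloaded it would be 0.482 V; the load pulls it down.)

V_out ≈ 0.383 V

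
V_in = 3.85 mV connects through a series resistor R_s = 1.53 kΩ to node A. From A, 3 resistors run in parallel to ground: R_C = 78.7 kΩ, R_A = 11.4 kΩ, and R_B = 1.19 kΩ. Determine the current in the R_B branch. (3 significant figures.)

Combine the parallel branches: R_p = (1/78.7 + 1/11.4 + 1/1.19)⁻¹ = 1.063 kΩ.
V_A = 3.85 × 1.063/2.593 = 1.578 mV.
I(R_B) = V_A / R_B = 1.578/1.19 = 1.326 µA.

I ≈ 1.33 µA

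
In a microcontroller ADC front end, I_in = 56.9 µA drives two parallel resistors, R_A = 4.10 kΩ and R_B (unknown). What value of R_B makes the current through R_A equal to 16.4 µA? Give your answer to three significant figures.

The fraction through R_A equals R_B/(R_A+R_B).
With f = 0.2882, R_B = R_A · f/(1−f) = 4.10 × 0.4049 = 1.660 kΩ.

R_B ≈ 1.66 kΩ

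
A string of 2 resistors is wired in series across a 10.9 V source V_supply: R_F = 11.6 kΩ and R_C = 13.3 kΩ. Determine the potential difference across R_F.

V ≈ 5.08 V

Total series resistance ΣR = 11.6 + 13.3 = 24.90 kΩ.
Voltage divider: V = V_supply · (11.60 / 24.90) = 10.9 × 0.4659 = 5.078 V.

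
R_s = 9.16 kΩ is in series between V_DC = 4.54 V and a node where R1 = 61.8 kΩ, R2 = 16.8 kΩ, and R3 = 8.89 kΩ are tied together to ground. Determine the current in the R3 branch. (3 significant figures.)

I ≈ 0.187 mA

Combine the parallel branches: R_p = (1/61.8 + 1/16.8 + 1/8.89)⁻¹ = 5.314 kΩ.
V_A = 4.54 × 5.314/14.47 = 1.667 V.
I(R3) = V_A / R3 = 1.667/8.89 = 0.1875 mA.
(Equivalently: I_total = 0.3137 mA, then current-divider fraction G_k/ΣG = 0.5977.)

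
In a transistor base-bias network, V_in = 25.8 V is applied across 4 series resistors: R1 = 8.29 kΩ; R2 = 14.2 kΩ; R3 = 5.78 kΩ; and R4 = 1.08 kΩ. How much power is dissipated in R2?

P ≈ 11.0 mW

Series current I = V_in/ΣR = 25.8/29.35 = 0.8790 mA.
P(R2) = I²·R2 = (0.8790)² × 14.2 = 10.97 mW.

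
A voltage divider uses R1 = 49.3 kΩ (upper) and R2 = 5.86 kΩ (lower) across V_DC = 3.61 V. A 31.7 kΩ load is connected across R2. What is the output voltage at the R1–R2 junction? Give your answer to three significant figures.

R2 ‖ R_L = (5.86 × 31.7)/(5.86 + 31.7) = 4.946 kΩ.
Then V_out = V_DC · R2'/(R1 + R2') = 3.61 × 4.946/54.25 = 0.3291 V.
(Unloaded it would be 0.384 V; the load pulls it down.)

V_out ≈ 0.329 V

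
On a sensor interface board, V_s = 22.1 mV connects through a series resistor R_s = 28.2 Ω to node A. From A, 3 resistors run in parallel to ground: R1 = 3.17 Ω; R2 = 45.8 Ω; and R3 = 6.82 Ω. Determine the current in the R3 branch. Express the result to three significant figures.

I ≈ 0.221 mA

Parallel bank: R_p = 1/(1/3.17 + 1/45.8 + 1/6.82) = 2.066 Ω.
Node voltage V_A = V_s · R_p/(R_s + R_p) = 22.1 × 0.06828 = 1.509 mV.
I(R3) = V_A / R3 = 1.509/6.82 = 0.2212 mA.
(Check via current divider: I_total = 0.7302 mA; share G_k/ΣG = 0.3030 → same result.)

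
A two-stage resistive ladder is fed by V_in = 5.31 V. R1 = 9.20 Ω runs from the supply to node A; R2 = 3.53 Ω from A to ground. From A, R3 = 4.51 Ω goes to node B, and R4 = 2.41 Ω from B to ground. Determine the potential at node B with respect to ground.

V_B ≈ 0.375 V

Looking into the second stage from A: R3 + R4 = 6.920 Ω appears in parallel with R2.
Effective lower resistance at A: R2 ‖ 6.920 = 2.338 Ω.
V_A = 5.31 × 2.338/(9.20 + 2.338) = 1.076 V.
Then the unloaded second divider: V_B = V_A × R4/(R3+R4) = 1.076 × 0.3483 = 0.3747 V.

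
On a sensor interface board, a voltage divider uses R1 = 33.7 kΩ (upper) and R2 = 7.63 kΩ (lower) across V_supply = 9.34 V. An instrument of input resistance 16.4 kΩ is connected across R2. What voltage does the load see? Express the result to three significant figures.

V_out ≈ 1.25 V

R2 ‖ R_L = (7.63 × 16.4)/(7.63 + 16.4) = 5.207 kΩ.
Voltage divider with the loaded lower leg: V_out = 9.34 × 5.207/(33.7 + 5.207) = 9.34 × 0.1338 = 1.250 V.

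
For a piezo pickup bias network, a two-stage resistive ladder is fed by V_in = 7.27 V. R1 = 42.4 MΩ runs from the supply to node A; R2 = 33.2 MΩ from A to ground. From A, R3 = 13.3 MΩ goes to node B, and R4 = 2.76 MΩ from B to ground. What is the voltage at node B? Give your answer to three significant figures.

V_B ≈ 0.254 V

Node A sees R2 in parallel with the series input of stage 2, R3 + R4 = 16.06 MΩ.
R2 ‖ (R3+R4) = 10.82 MΩ.
First divider: V_A = V_in · 10.82/(42.4 + 10.82) = 1.478 V.
Then the unloaded second divider: V_B = V_A × R4/(R3+R4) = 1.478 × 0.1719 = 0.2541 V.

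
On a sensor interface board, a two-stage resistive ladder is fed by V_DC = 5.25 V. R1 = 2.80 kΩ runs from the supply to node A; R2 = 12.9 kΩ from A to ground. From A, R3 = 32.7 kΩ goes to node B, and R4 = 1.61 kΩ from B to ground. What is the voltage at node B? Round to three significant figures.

V_B ≈ 0.190 V

Node A sees R2 in parallel with the series input of stage 2, R3 + R4 = 34.31 kΩ.
Effective lower resistance at A: R2 ‖ 34.31 = 9.375 kΩ.
First divider: V_A = V_DC · 9.375/(2.80 + 9.375) = 4.043 V.
V_B = V_A × 0.04693 = 0.1897 V.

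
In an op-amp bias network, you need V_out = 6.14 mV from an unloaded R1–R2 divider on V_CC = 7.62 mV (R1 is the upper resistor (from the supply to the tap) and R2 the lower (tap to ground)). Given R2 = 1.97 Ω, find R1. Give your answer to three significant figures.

Required fraction k = V_out/V_CC = 0.8058.
So R1 = R2 · (V_CC/V_out − 1) = 1.97 × (7.62/6.14 − 1) = 1.97 × 0.2410 = 0.4749 Ω.

R1 ≈ 0.475 Ω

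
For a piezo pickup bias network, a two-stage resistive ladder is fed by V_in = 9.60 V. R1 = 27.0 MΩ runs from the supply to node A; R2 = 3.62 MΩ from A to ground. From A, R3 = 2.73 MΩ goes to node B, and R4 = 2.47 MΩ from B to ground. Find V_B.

V_B ≈ 0.334 V

Node A sees R2 in parallel with the series input of stage 2, R3 + R4 = 5.200 MΩ.
Effective lower resistance at A: R2 ‖ 5.200 = 2.134 MΩ.
First divider: V_A = V_in · 2.134/(27.0 + 2.134) = 0.7033 V.
V_B = V_A × 0.4750 = 0.3340 V.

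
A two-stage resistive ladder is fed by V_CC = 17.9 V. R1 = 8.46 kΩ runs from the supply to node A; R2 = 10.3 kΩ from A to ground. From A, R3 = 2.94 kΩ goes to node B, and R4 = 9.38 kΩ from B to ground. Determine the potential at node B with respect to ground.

V_B ≈ 5.43 V

Looking into the second stage from A: R3 + R4 = 12.32 kΩ appears in parallel with R2.
R2 ‖ (R3+R4) = 5.610 kΩ.
V_A = 17.9 × 5.610/(8.46 + 5.610) = 7.137 V.
Then the unloaded second divider: V_B = V_A × R4/(R3+R4) = 7.137 × 0.7614 = 5.434 V.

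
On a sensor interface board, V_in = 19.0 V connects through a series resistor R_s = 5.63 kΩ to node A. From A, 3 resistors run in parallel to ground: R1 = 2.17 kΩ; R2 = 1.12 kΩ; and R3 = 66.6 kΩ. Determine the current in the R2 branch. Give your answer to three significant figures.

Parallel bank: R_p = 1/(1/2.17 + 1/1.12 + 1/66.6) = 0.7306 kΩ.
Node voltage V_A = V_in · R_p/(R_s + R_p) = 19.0 × 0.1149 = 2.182 V.
Branch current I = V_A/R2 = 2.182/1.12 = 1.949 mA.

I ≈ 1.95 mA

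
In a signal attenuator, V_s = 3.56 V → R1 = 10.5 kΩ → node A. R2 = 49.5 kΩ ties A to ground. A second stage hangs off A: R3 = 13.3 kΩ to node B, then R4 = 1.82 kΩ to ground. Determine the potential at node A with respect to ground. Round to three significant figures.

V_A ≈ 1.87 V

Node A sees R2 in parallel with the series input of stage 2, R3 + R4 = 15.12 kΩ.
Effective lower resistance at A: R2 ‖ 15.12 = 11.58 kΩ.
First divider: V_A = V_s · 11.58/(10.5 + 11.58) = 1.867 V.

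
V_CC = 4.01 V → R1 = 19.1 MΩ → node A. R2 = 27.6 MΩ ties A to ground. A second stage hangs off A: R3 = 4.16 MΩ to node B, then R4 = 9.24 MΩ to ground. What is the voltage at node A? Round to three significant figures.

V_A ≈ 1.29 V

Node A sees R2 in parallel with the series input of stage 2, R3 + R4 = 13.40 MΩ.
R2 ‖ (R3+R4) = 9.020 MΩ.
So V_A = 4.01 × 0.3208 = 1.286 V.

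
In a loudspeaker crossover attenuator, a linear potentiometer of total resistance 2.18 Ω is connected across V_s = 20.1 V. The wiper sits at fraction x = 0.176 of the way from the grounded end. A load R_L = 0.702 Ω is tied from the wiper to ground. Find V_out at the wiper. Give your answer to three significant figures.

V_out ≈ 2.44 V

Split the track: R_lower = x·R_p = 0.3837 Ω, R_upper = (1−x)·R_p = 1.796 Ω.
Lower segment in parallel with the load: 0.3837 ‖ 0.702 = 0.2481 Ω.
V_out = 20.1 × 0.2481/(1.796 + 0.2481) = 2.439 V.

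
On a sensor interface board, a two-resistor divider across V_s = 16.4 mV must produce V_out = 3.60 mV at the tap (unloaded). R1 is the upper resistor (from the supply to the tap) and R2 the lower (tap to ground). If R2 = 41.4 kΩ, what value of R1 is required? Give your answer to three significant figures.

Required fraction k = V_out/V_s = 0.2195.
Rearranging, R1 = R2·(1−k)/k = 41.4 × 3.556 = 147.2 kΩ.

R1 ≈ 147 kΩ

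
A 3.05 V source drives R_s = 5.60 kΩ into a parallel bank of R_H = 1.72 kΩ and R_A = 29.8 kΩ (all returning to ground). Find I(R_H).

I ≈ 0.399 mA

Parallel bank: R_p = 1/(1/1.72 + 1/29.8) = 1.626 kΩ.
V_A = 3.05 × 1.626/7.226 = 0.6864 V.
Branch current I = V_A/R_H = 0.6864/1.72 = 0.3990 mA.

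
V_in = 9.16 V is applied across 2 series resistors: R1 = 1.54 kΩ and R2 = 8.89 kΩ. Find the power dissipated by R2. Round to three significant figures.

P ≈ 6.86 mW

The common current is I = 9.16/10.43 = 0.8782 mA.
P = I²R = 0.7713 × 8.89 = 6.857 mW.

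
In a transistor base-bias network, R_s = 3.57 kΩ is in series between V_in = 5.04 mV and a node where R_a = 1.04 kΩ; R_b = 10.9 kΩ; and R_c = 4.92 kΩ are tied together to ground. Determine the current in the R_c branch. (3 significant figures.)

I ≈ 0.187 µA

Parallel bank: R_p = 1/(1/1.04 + 1/10.9 + 1/4.92) = 0.7958 kΩ.
V_A by voltage divider: V_A = 5.04 × 0.7958/(3.57 + 0.7958) = 0.9187 mV.
Branch current I = V_A/R_c = 0.9187/4.92 = 0.1867 µA.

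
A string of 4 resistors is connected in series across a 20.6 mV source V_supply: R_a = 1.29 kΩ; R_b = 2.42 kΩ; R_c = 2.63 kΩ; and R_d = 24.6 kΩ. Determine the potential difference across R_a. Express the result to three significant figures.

V ≈ 0.859 mV

Series total: ΣR = 1.29 + 2.42 + 2.63 + 24.6 = 30.94 kΩ.
By the voltage-divider rule, V = 20.6 × 1.290/30.94 = 0.8589 mV.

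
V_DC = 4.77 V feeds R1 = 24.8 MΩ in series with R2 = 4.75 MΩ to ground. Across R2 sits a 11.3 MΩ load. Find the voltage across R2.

V_out ≈ 0.567 V

The load sits in parallel with R2, giving an effective lower resistance R2' = R2·R_L/(R2+R_L) = 3.344 MΩ.
Now apply the divider: V_out = 4.77 × 0.1188 = 0.5668 V.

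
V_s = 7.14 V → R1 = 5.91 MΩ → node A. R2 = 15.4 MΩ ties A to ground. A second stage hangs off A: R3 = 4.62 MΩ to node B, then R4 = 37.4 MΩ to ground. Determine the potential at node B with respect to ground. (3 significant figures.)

Node A sees R2 in parallel with the series input of stage 2, R3 + R4 = 42.02 MΩ.
Effective lower resistance at A: R2 ‖ 42.02 = 11.27 MΩ.
So V_A = 7.14 × 0.6560 = 4.684 V.
Stage 2 is unloaded, so V_B = V_A · R4/(R3+R4) = 4.684 × 37.4/42.02 = 4.169 V.

V_B ≈ 4.17 V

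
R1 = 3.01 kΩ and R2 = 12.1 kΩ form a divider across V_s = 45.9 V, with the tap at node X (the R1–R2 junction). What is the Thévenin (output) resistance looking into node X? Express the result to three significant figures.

Looking into X with the source shorted: R_th = R1·R2/(R1+R2) = 3.010 × 12.1/15.11 = 2.410 kΩ.

R_th ≈ 2.41 kΩ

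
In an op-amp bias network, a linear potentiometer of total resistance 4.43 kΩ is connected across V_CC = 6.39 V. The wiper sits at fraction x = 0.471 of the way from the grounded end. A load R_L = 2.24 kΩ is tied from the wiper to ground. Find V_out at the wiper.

Split the track: R_lower = x·R_p = 2.087 kΩ, R_upper = (1−x)·R_p = 2.343 kΩ.
Lower segment in parallel with the load: 2.087 ‖ 2.24 = 1.080 kΩ.
V_out = 6.39 × 1.080/(2.343 + 1.080) = 2.016 V.
(Unloaded: V_out = x·V_CC = 3.01 V.)

V_out ≈ 2.02 V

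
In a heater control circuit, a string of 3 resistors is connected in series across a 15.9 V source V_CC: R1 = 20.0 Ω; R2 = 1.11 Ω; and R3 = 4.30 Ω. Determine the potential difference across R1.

Series total: ΣR = 20.0 + 1.11 + 4.30 = 25.41 Ω.
By the voltage-divider rule, V = 15.9 × 20.00/25.41 = 12.51 V.

V ≈ 12.5 V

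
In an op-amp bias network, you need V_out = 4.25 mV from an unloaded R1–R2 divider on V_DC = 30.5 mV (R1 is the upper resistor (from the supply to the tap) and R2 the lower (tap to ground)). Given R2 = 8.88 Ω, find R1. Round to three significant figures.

R1 ≈ 54.8 Ω

Required fraction k = V_out/V_DC = 0.1393.
Rearranging, R1 = R2·(1−k)/k = 8.88 × 6.176 = 54.85 Ω.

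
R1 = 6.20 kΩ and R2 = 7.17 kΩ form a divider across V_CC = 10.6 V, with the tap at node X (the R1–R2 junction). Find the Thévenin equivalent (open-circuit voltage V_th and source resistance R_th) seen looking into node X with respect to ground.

Open-circuit (no load on X): V_th = V_CC · R2/(R1 + R2) = 10.6 × 7.17/(6.200 + 7.17) = 5.685 V.
With V_CC suppressed (replaced by a short), R_th = R1 ‖ R2 = (6.200 × 7.17)/(6.200 + 7.17) = 3.325 kΩ.

V_th ≈ 5.68 V, R_th ≈ 3.32 kΩ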